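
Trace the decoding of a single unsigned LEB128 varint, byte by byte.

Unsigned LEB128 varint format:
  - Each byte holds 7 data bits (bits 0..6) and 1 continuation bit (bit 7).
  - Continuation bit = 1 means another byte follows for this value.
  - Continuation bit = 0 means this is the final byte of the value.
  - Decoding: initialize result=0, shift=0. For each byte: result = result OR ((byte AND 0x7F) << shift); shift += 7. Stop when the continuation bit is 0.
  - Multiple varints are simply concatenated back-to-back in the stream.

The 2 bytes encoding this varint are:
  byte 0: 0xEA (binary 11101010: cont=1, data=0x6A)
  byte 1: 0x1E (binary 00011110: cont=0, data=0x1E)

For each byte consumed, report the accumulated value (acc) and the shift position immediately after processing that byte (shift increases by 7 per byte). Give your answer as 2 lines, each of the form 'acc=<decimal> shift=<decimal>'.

byte 0=0xEA: payload=0x6A=106, contrib = 106<<0 = 106; acc -> 106, shift -> 7
byte 1=0x1E: payload=0x1E=30, contrib = 30<<7 = 3840; acc -> 3946, shift -> 14

Answer: acc=106 shift=7
acc=3946 shift=14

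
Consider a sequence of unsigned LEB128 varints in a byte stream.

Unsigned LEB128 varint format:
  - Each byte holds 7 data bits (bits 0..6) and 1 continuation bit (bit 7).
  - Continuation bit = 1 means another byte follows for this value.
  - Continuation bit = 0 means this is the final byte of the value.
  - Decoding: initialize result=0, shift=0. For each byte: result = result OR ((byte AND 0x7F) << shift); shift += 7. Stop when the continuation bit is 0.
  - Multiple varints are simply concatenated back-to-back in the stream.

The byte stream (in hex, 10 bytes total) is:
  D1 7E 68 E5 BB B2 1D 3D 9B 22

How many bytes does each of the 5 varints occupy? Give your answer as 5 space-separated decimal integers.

Answer: 2 1 4 1 2

Derivation:
  byte[0]=0xD1 cont=1 payload=0x51=81: acc |= 81<<0 -> acc=81 shift=7
  byte[1]=0x7E cont=0 payload=0x7E=126: acc |= 126<<7 -> acc=16209 shift=14 [end]
Varint 1: bytes[0:2] = D1 7E -> value 16209 (2 byte(s))
  byte[2]=0x68 cont=0 payload=0x68=104: acc |= 104<<0 -> acc=104 shift=7 [end]
Varint 2: bytes[2:3] = 68 -> value 104 (1 byte(s))
  byte[3]=0xE5 cont=1 payload=0x65=101: acc |= 101<<0 -> acc=101 shift=7
  byte[4]=0xBB cont=1 payload=0x3B=59: acc |= 59<<7 -> acc=7653 shift=14
  byte[5]=0xB2 cont=1 payload=0x32=50: acc |= 50<<14 -> acc=826853 shift=21
  byte[6]=0x1D cont=0 payload=0x1D=29: acc |= 29<<21 -> acc=61644261 shift=28 [end]
Varint 3: bytes[3:7] = E5 BB B2 1D -> value 61644261 (4 byte(s))
  byte[7]=0x3D cont=0 payload=0x3D=61: acc |= 61<<0 -> acc=61 shift=7 [end]
Varint 4: bytes[7:8] = 3D -> value 61 (1 byte(s))
  byte[8]=0x9B cont=1 payload=0x1B=27: acc |= 27<<0 -> acc=27 shift=7
  byte[9]=0x22 cont=0 payload=0x22=34: acc |= 34<<7 -> acc=4379 shift=14 [end]
Varint 5: bytes[8:10] = 9B 22 -> value 4379 (2 byte(s))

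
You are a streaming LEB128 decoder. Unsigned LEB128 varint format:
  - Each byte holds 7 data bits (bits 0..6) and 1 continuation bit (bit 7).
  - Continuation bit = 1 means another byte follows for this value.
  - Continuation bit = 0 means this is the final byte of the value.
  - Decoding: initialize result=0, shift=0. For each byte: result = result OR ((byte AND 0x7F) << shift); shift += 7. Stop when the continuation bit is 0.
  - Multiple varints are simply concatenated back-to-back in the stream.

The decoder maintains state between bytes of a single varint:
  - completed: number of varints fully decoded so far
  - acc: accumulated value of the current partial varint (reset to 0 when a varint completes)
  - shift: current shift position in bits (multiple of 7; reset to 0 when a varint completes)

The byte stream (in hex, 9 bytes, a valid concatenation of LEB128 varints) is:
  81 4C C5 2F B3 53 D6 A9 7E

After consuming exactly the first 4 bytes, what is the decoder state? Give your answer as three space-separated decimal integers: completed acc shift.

byte[0]=0x81 cont=1 payload=0x01: acc |= 1<<0 -> completed=0 acc=1 shift=7
byte[1]=0x4C cont=0 payload=0x4C: varint #1 complete (value=9729); reset -> completed=1 acc=0 shift=0
byte[2]=0xC5 cont=1 payload=0x45: acc |= 69<<0 -> completed=1 acc=69 shift=7
byte[3]=0x2F cont=0 payload=0x2F: varint #2 complete (value=6085); reset -> completed=2 acc=0 shift=0

Answer: 2 0 0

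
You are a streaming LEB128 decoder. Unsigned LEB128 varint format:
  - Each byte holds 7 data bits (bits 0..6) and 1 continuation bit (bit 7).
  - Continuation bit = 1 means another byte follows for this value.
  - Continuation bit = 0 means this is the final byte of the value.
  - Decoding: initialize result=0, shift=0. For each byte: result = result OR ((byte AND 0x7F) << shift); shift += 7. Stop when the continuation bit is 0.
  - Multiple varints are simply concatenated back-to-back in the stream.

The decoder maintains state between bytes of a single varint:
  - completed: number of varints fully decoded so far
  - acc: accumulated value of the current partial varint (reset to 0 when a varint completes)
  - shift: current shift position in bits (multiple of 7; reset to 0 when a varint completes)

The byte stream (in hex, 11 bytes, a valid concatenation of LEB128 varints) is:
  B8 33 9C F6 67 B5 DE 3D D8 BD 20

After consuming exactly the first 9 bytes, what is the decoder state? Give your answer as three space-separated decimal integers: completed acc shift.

byte[0]=0xB8 cont=1 payload=0x38: acc |= 56<<0 -> completed=0 acc=56 shift=7
byte[1]=0x33 cont=0 payload=0x33: varint #1 complete (value=6584); reset -> completed=1 acc=0 shift=0
byte[2]=0x9C cont=1 payload=0x1C: acc |= 28<<0 -> completed=1 acc=28 shift=7
byte[3]=0xF6 cont=1 payload=0x76: acc |= 118<<7 -> completed=1 acc=15132 shift=14
byte[4]=0x67 cont=0 payload=0x67: varint #2 complete (value=1702684); reset -> completed=2 acc=0 shift=0
byte[5]=0xB5 cont=1 payload=0x35: acc |= 53<<0 -> completed=2 acc=53 shift=7
byte[6]=0xDE cont=1 payload=0x5E: acc |= 94<<7 -> completed=2 acc=12085 shift=14
byte[7]=0x3D cont=0 payload=0x3D: varint #3 complete (value=1011509); reset -> completed=3 acc=0 shift=0
byte[8]=0xD8 cont=1 payload=0x58: acc |= 88<<0 -> completed=3 acc=88 shift=7

Answer: 3 88 7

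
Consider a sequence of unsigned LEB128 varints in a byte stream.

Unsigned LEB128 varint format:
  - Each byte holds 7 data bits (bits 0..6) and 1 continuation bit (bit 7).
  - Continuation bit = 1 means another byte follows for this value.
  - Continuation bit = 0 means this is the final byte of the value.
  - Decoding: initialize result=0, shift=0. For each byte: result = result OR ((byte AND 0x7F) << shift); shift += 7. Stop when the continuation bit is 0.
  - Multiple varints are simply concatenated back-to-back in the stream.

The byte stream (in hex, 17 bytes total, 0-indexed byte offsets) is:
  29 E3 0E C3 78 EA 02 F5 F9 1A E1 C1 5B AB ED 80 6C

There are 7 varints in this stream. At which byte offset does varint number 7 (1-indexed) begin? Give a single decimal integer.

  byte[0]=0x29 cont=0 payload=0x29=41: acc |= 41<<0 -> acc=41 shift=7 [end]
Varint 1: bytes[0:1] = 29 -> value 41 (1 byte(s))
  byte[1]=0xE3 cont=1 payload=0x63=99: acc |= 99<<0 -> acc=99 shift=7
  byte[2]=0x0E cont=0 payload=0x0E=14: acc |= 14<<7 -> acc=1891 shift=14 [end]
Varint 2: bytes[1:3] = E3 0E -> value 1891 (2 byte(s))
  byte[3]=0xC3 cont=1 payload=0x43=67: acc |= 67<<0 -> acc=67 shift=7
  byte[4]=0x78 cont=0 payload=0x78=120: acc |= 120<<7 -> acc=15427 shift=14 [end]
Varint 3: bytes[3:5] = C3 78 -> value 15427 (2 byte(s))
  byte[5]=0xEA cont=1 payload=0x6A=106: acc |= 106<<0 -> acc=106 shift=7
  byte[6]=0x02 cont=0 payload=0x02=2: acc |= 2<<7 -> acc=362 shift=14 [end]
Varint 4: bytes[5:7] = EA 02 -> value 362 (2 byte(s))
  byte[7]=0xF5 cont=1 payload=0x75=117: acc |= 117<<0 -> acc=117 shift=7
  byte[8]=0xF9 cont=1 payload=0x79=121: acc |= 121<<7 -> acc=15605 shift=14
  byte[9]=0x1A cont=0 payload=0x1A=26: acc |= 26<<14 -> acc=441589 shift=21 [end]
Varint 5: bytes[7:10] = F5 F9 1A -> value 441589 (3 byte(s))
  byte[10]=0xE1 cont=1 payload=0x61=97: acc |= 97<<0 -> acc=97 shift=7
  byte[11]=0xC1 cont=1 payload=0x41=65: acc |= 65<<7 -> acc=8417 shift=14
  byte[12]=0x5B cont=0 payload=0x5B=91: acc |= 91<<14 -> acc=1499361 shift=21 [end]
Varint 6: bytes[10:13] = E1 C1 5B -> value 1499361 (3 byte(s))
  byte[13]=0xAB cont=1 payload=0x2B=43: acc |= 43<<0 -> acc=43 shift=7
  byte[14]=0xED cont=1 payload=0x6D=109: acc |= 109<<7 -> acc=13995 shift=14
  byte[15]=0x80 cont=1 payload=0x00=0: acc |= 0<<14 -> acc=13995 shift=21
  byte[16]=0x6C cont=0 payload=0x6C=108: acc |= 108<<21 -> acc=226506411 shift=28 [end]
Varint 7: bytes[13:17] = AB ED 80 6C -> value 226506411 (4 byte(s))

Answer: 13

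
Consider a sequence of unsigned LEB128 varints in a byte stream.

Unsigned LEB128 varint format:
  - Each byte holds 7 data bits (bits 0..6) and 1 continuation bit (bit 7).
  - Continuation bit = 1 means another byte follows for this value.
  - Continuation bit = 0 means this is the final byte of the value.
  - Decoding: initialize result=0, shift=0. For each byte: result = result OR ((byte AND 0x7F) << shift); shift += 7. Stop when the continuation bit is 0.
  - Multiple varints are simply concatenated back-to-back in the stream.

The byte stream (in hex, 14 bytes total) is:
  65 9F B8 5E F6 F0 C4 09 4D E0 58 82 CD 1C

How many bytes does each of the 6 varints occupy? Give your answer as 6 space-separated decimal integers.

Answer: 1 3 4 1 2 3

Derivation:
  byte[0]=0x65 cont=0 payload=0x65=101: acc |= 101<<0 -> acc=101 shift=7 [end]
Varint 1: bytes[0:1] = 65 -> value 101 (1 byte(s))
  byte[1]=0x9F cont=1 payload=0x1F=31: acc |= 31<<0 -> acc=31 shift=7
  byte[2]=0xB8 cont=1 payload=0x38=56: acc |= 56<<7 -> acc=7199 shift=14
  byte[3]=0x5E cont=0 payload=0x5E=94: acc |= 94<<14 -> acc=1547295 shift=21 [end]
Varint 2: bytes[1:4] = 9F B8 5E -> value 1547295 (3 byte(s))
  byte[4]=0xF6 cont=1 payload=0x76=118: acc |= 118<<0 -> acc=118 shift=7
  byte[5]=0xF0 cont=1 payload=0x70=112: acc |= 112<<7 -> acc=14454 shift=14
  byte[6]=0xC4 cont=1 payload=0x44=68: acc |= 68<<14 -> acc=1128566 shift=21
  byte[7]=0x09 cont=0 payload=0x09=9: acc |= 9<<21 -> acc=20002934 shift=28 [end]
Varint 3: bytes[4:8] = F6 F0 C4 09 -> value 20002934 (4 byte(s))
  byte[8]=0x4D cont=0 payload=0x4D=77: acc |= 77<<0 -> acc=77 shift=7 [end]
Varint 4: bytes[8:9] = 4D -> value 77 (1 byte(s))
  byte[9]=0xE0 cont=1 payload=0x60=96: acc |= 96<<0 -> acc=96 shift=7
  byte[10]=0x58 cont=0 payload=0x58=88: acc |= 88<<7 -> acc=11360 shift=14 [end]
Varint 5: bytes[9:11] = E0 58 -> value 11360 (2 byte(s))
  byte[11]=0x82 cont=1 payload=0x02=2: acc |= 2<<0 -> acc=2 shift=7
  byte[12]=0xCD cont=1 payload=0x4D=77: acc |= 77<<7 -> acc=9858 shift=14
  byte[13]=0x1C cont=0 payload=0x1C=28: acc |= 28<<14 -> acc=468610 shift=21 [end]
Varint 6: bytes[11:14] = 82 CD 1C -> value 468610 (3 byte(s))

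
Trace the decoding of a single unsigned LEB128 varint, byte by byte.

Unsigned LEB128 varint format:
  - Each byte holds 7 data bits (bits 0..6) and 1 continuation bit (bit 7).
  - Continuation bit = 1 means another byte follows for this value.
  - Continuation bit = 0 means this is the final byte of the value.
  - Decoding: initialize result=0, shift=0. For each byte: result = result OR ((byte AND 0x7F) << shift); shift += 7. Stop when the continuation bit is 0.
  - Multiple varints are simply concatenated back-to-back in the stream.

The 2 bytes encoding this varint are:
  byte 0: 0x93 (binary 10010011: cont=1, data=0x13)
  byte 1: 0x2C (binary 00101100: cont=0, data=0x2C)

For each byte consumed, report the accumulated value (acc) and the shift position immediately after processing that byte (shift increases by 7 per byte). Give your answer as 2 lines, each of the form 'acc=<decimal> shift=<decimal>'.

byte 0=0x93: payload=0x13=19, contrib = 19<<0 = 19; acc -> 19, shift -> 7
byte 1=0x2C: payload=0x2C=44, contrib = 44<<7 = 5632; acc -> 5651, shift -> 14

Answer: acc=19 shift=7
acc=5651 shift=14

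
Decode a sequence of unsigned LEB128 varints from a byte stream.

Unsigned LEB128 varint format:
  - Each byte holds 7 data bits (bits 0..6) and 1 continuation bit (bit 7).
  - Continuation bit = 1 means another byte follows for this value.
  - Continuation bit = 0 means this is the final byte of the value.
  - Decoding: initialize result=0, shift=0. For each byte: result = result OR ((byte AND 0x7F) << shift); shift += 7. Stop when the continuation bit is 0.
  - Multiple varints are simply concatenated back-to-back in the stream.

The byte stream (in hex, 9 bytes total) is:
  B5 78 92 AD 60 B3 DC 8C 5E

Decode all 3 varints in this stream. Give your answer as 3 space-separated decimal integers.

Answer: 15413 1578642 197340723

Derivation:
  byte[0]=0xB5 cont=1 payload=0x35=53: acc |= 53<<0 -> acc=53 shift=7
  byte[1]=0x78 cont=0 payload=0x78=120: acc |= 120<<7 -> acc=15413 shift=14 [end]
Varint 1: bytes[0:2] = B5 78 -> value 15413 (2 byte(s))
  byte[2]=0x92 cont=1 payload=0x12=18: acc |= 18<<0 -> acc=18 shift=7
  byte[3]=0xAD cont=1 payload=0x2D=45: acc |= 45<<7 -> acc=5778 shift=14
  byte[4]=0x60 cont=0 payload=0x60=96: acc |= 96<<14 -> acc=1578642 shift=21 [end]
Varint 2: bytes[2:5] = 92 AD 60 -> value 1578642 (3 byte(s))
  byte[5]=0xB3 cont=1 payload=0x33=51: acc |= 51<<0 -> acc=51 shift=7
  byte[6]=0xDC cont=1 payload=0x5C=92: acc |= 92<<7 -> acc=11827 shift=14
  byte[7]=0x8C cont=1 payload=0x0C=12: acc |= 12<<14 -> acc=208435 shift=21
  byte[8]=0x5E cont=0 payload=0x5E=94: acc |= 94<<21 -> acc=197340723 shift=28 [end]
Varint 3: bytes[5:9] = B3 DC 8C 5E -> value 197340723 (4 byte(s))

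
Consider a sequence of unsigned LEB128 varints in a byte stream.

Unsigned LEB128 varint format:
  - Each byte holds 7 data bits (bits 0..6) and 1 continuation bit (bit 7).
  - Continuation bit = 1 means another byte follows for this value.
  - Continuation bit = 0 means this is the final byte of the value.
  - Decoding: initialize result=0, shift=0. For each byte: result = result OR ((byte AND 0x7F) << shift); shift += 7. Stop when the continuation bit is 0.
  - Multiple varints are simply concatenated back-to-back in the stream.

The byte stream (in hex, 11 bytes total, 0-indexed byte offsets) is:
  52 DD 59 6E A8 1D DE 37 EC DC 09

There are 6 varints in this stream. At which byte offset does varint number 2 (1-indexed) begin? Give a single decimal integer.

  byte[0]=0x52 cont=0 payload=0x52=82: acc |= 82<<0 -> acc=82 shift=7 [end]
Varint 1: bytes[0:1] = 52 -> value 82 (1 byte(s))
  byte[1]=0xDD cont=1 payload=0x5D=93: acc |= 93<<0 -> acc=93 shift=7
  byte[2]=0x59 cont=0 payload=0x59=89: acc |= 89<<7 -> acc=11485 shift=14 [end]
Varint 2: bytes[1:3] = DD 59 -> value 11485 (2 byte(s))
  byte[3]=0x6E cont=0 payload=0x6E=110: acc |= 110<<0 -> acc=110 shift=7 [end]
Varint 3: bytes[3:4] = 6E -> value 110 (1 byte(s))
  byte[4]=0xA8 cont=1 payload=0x28=40: acc |= 40<<0 -> acc=40 shift=7
  byte[5]=0x1D cont=0 payload=0x1D=29: acc |= 29<<7 -> acc=3752 shift=14 [end]
Varint 4: bytes[4:6] = A8 1D -> value 3752 (2 byte(s))
  byte[6]=0xDE cont=1 payload=0x5E=94: acc |= 94<<0 -> acc=94 shift=7
  byte[7]=0x37 cont=0 payload=0x37=55: acc |= 55<<7 -> acc=7134 shift=14 [end]
Varint 5: bytes[6:8] = DE 37 -> value 7134 (2 byte(s))
  byte[8]=0xEC cont=1 payload=0x6C=108: acc |= 108<<0 -> acc=108 shift=7
  byte[9]=0xDC cont=1 payload=0x5C=92: acc |= 92<<7 -> acc=11884 shift=14
  byte[10]=0x09 cont=0 payload=0x09=9: acc |= 9<<14 -> acc=159340 shift=21 [end]
Varint 6: bytes[8:11] = EC DC 09 -> value 159340 (3 byte(s))

Answer: 1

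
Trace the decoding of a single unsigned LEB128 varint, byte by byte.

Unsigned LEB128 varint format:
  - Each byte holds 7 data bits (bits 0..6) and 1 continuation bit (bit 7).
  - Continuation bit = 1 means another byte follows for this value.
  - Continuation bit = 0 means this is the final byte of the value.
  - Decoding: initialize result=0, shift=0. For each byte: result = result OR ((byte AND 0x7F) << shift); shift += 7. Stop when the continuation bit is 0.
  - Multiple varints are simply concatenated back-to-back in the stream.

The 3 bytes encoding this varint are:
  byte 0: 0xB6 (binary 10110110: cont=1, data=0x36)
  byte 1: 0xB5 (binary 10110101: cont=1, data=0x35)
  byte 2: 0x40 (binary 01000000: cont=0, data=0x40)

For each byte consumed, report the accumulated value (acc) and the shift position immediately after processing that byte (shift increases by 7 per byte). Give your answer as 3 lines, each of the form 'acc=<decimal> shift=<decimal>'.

byte 0=0xB6: payload=0x36=54, contrib = 54<<0 = 54; acc -> 54, shift -> 7
byte 1=0xB5: payload=0x35=53, contrib = 53<<7 = 6784; acc -> 6838, shift -> 14
byte 2=0x40: payload=0x40=64, contrib = 64<<14 = 1048576; acc -> 1055414, shift -> 21

Answer: acc=54 shift=7
acc=6838 shift=14
acc=1055414 shift=21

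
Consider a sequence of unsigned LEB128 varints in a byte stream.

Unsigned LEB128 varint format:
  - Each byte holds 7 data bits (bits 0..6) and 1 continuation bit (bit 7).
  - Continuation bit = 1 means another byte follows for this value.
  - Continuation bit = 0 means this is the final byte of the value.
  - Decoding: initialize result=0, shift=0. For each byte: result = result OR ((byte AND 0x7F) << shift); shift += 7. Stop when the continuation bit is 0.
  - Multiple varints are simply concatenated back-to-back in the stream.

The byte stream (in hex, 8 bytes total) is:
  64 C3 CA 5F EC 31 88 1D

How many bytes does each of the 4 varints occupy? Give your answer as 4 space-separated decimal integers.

Answer: 1 3 2 2

Derivation:
  byte[0]=0x64 cont=0 payload=0x64=100: acc |= 100<<0 -> acc=100 shift=7 [end]
Varint 1: bytes[0:1] = 64 -> value 100 (1 byte(s))
  byte[1]=0xC3 cont=1 payload=0x43=67: acc |= 67<<0 -> acc=67 shift=7
  byte[2]=0xCA cont=1 payload=0x4A=74: acc |= 74<<7 -> acc=9539 shift=14
  byte[3]=0x5F cont=0 payload=0x5F=95: acc |= 95<<14 -> acc=1566019 shift=21 [end]
Varint 2: bytes[1:4] = C3 CA 5F -> value 1566019 (3 byte(s))
  byte[4]=0xEC cont=1 payload=0x6C=108: acc |= 108<<0 -> acc=108 shift=7
  byte[5]=0x31 cont=0 payload=0x31=49: acc |= 49<<7 -> acc=6380 shift=14 [end]
Varint 3: bytes[4:6] = EC 31 -> value 6380 (2 byte(s))
  byte[6]=0x88 cont=1 payload=0x08=8: acc |= 8<<0 -> acc=8 shift=7
  byte[7]=0x1D cont=0 payload=0x1D=29: acc |= 29<<7 -> acc=3720 shift=14 [end]
Varint 4: bytes[6:8] = 88 1D -> value 3720 (2 byte(s))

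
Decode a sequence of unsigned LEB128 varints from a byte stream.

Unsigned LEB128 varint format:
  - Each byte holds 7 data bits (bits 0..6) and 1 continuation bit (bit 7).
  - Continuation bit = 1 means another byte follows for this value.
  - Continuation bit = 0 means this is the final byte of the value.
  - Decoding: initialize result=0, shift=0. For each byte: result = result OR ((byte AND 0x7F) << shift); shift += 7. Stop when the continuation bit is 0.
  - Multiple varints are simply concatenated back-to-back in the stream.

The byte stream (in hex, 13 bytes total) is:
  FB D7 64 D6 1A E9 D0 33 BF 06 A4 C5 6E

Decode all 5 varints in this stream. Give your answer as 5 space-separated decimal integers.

  byte[0]=0xFB cont=1 payload=0x7B=123: acc |= 123<<0 -> acc=123 shift=7
  byte[1]=0xD7 cont=1 payload=0x57=87: acc |= 87<<7 -> acc=11259 shift=14
  byte[2]=0x64 cont=0 payload=0x64=100: acc |= 100<<14 -> acc=1649659 shift=21 [end]
Varint 1: bytes[0:3] = FB D7 64 -> value 1649659 (3 byte(s))
  byte[3]=0xD6 cont=1 payload=0x56=86: acc |= 86<<0 -> acc=86 shift=7
  byte[4]=0x1A cont=0 payload=0x1A=26: acc |= 26<<7 -> acc=3414 shift=14 [end]
Varint 2: bytes[3:5] = D6 1A -> value 3414 (2 byte(s))
  byte[5]=0xE9 cont=1 payload=0x69=105: acc |= 105<<0 -> acc=105 shift=7
  byte[6]=0xD0 cont=1 payload=0x50=80: acc |= 80<<7 -> acc=10345 shift=14
  byte[7]=0x33 cont=0 payload=0x33=51: acc |= 51<<14 -> acc=845929 shift=21 [end]
Varint 3: bytes[5:8] = E9 D0 33 -> value 845929 (3 byte(s))
  byte[8]=0xBF cont=1 payload=0x3F=63: acc |= 63<<0 -> acc=63 shift=7
  byte[9]=0x06 cont=0 payload=0x06=6: acc |= 6<<7 -> acc=831 shift=14 [end]
Varint 4: bytes[8:10] = BF 06 -> value 831 (2 byte(s))
  byte[10]=0xA4 cont=1 payload=0x24=36: acc |= 36<<0 -> acc=36 shift=7
  byte[11]=0xC5 cont=1 payload=0x45=69: acc |= 69<<7 -> acc=8868 shift=14
  byte[12]=0x6E cont=0 payload=0x6E=110: acc |= 110<<14 -> acc=1811108 shift=21 [end]
Varint 5: bytes[10:13] = A4 C5 6E -> value 1811108 (3 byte(s))

Answer: 1649659 3414 845929 831 1811108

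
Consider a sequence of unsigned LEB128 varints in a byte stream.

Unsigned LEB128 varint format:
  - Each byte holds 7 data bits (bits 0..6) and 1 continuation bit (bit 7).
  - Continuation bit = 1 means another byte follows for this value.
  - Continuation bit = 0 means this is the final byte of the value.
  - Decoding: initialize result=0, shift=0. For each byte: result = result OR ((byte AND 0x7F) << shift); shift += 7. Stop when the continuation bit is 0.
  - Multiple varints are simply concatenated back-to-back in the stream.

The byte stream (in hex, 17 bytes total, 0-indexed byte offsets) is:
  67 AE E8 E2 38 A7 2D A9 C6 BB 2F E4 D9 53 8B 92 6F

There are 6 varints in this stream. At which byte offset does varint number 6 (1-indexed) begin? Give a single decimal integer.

  byte[0]=0x67 cont=0 payload=0x67=103: acc |= 103<<0 -> acc=103 shift=7 [end]
Varint 1: bytes[0:1] = 67 -> value 103 (1 byte(s))
  byte[1]=0xAE cont=1 payload=0x2E=46: acc |= 46<<0 -> acc=46 shift=7
  byte[2]=0xE8 cont=1 payload=0x68=104: acc |= 104<<7 -> acc=13358 shift=14
  byte[3]=0xE2 cont=1 payload=0x62=98: acc |= 98<<14 -> acc=1618990 shift=21
  byte[4]=0x38 cont=0 payload=0x38=56: acc |= 56<<21 -> acc=119059502 shift=28 [end]
Varint 2: bytes[1:5] = AE E8 E2 38 -> value 119059502 (4 byte(s))
  byte[5]=0xA7 cont=1 payload=0x27=39: acc |= 39<<0 -> acc=39 shift=7
  byte[6]=0x2D cont=0 payload=0x2D=45: acc |= 45<<7 -> acc=5799 shift=14 [end]
Varint 3: bytes[5:7] = A7 2D -> value 5799 (2 byte(s))
  byte[7]=0xA9 cont=1 payload=0x29=41: acc |= 41<<0 -> acc=41 shift=7
  byte[8]=0xC6 cont=1 payload=0x46=70: acc |= 70<<7 -> acc=9001 shift=14
  byte[9]=0xBB cont=1 payload=0x3B=59: acc |= 59<<14 -> acc=975657 shift=21
  byte[10]=0x2F cont=0 payload=0x2F=47: acc |= 47<<21 -> acc=99541801 shift=28 [end]
Varint 4: bytes[7:11] = A9 C6 BB 2F -> value 99541801 (4 byte(s))
  byte[11]=0xE4 cont=1 payload=0x64=100: acc |= 100<<0 -> acc=100 shift=7
  byte[12]=0xD9 cont=1 payload=0x59=89: acc |= 89<<7 -> acc=11492 shift=14
  byte[13]=0x53 cont=0 payload=0x53=83: acc |= 83<<14 -> acc=1371364 shift=21 [end]
Varint 5: bytes[11:14] = E4 D9 53 -> value 1371364 (3 byte(s))
  byte[14]=0x8B cont=1 payload=0x0B=11: acc |= 11<<0 -> acc=11 shift=7
  byte[15]=0x92 cont=1 payload=0x12=18: acc |= 18<<7 -> acc=2315 shift=14
  byte[16]=0x6F cont=0 payload=0x6F=111: acc |= 111<<14 -> acc=1820939 shift=21 [end]
Varint 6: bytes[14:17] = 8B 92 6F -> value 1820939 (3 byte(s))

Answer: 14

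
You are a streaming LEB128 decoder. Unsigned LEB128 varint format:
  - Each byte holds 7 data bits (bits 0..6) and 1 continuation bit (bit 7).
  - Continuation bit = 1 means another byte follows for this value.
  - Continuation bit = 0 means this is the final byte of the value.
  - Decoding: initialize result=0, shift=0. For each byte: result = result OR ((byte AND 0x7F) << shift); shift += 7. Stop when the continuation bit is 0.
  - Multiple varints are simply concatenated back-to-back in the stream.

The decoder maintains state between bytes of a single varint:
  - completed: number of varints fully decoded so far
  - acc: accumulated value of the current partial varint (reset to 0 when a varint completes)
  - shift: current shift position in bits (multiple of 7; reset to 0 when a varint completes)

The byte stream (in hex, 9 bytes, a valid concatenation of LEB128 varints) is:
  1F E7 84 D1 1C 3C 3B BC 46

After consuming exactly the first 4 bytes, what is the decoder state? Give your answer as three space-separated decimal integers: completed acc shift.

Answer: 1 1327719 21

Derivation:
byte[0]=0x1F cont=0 payload=0x1F: varint #1 complete (value=31); reset -> completed=1 acc=0 shift=0
byte[1]=0xE7 cont=1 payload=0x67: acc |= 103<<0 -> completed=1 acc=103 shift=7
byte[2]=0x84 cont=1 payload=0x04: acc |= 4<<7 -> completed=1 acc=615 shift=14
byte[3]=0xD1 cont=1 payload=0x51: acc |= 81<<14 -> completed=1 acc=1327719 shift=21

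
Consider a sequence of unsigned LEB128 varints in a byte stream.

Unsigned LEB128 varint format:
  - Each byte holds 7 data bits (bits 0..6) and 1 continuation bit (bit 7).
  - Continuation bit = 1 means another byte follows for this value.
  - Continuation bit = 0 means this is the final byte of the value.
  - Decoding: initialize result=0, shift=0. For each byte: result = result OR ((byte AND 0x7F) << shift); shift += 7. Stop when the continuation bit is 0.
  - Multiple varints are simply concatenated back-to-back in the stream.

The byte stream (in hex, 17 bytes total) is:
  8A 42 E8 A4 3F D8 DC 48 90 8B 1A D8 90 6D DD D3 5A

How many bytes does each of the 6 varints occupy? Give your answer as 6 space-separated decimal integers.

  byte[0]=0x8A cont=1 payload=0x0A=10: acc |= 10<<0 -> acc=10 shift=7
  byte[1]=0x42 cont=0 payload=0x42=66: acc |= 66<<7 -> acc=8458 shift=14 [end]
Varint 1: bytes[0:2] = 8A 42 -> value 8458 (2 byte(s))
  byte[2]=0xE8 cont=1 payload=0x68=104: acc |= 104<<0 -> acc=104 shift=7
  byte[3]=0xA4 cont=1 payload=0x24=36: acc |= 36<<7 -> acc=4712 shift=14
  byte[4]=0x3F cont=0 payload=0x3F=63: acc |= 63<<14 -> acc=1036904 shift=21 [end]
Varint 2: bytes[2:5] = E8 A4 3F -> value 1036904 (3 byte(s))
  byte[5]=0xD8 cont=1 payload=0x58=88: acc |= 88<<0 -> acc=88 shift=7
  byte[6]=0xDC cont=1 payload=0x5C=92: acc |= 92<<7 -> acc=11864 shift=14
  byte[7]=0x48 cont=0 payload=0x48=72: acc |= 72<<14 -> acc=1191512 shift=21 [end]
Varint 3: bytes[5:8] = D8 DC 48 -> value 1191512 (3 byte(s))
  byte[8]=0x90 cont=1 payload=0x10=16: acc |= 16<<0 -> acc=16 shift=7
  byte[9]=0x8B cont=1 payload=0x0B=11: acc |= 11<<7 -> acc=1424 shift=14
  byte[10]=0x1A cont=0 payload=0x1A=26: acc |= 26<<14 -> acc=427408 shift=21 [end]
Varint 4: bytes[8:11] = 90 8B 1A -> value 427408 (3 byte(s))
  byte[11]=0xD8 cont=1 payload=0x58=88: acc |= 88<<0 -> acc=88 shift=7
  byte[12]=0x90 cont=1 payload=0x10=16: acc |= 16<<7 -> acc=2136 shift=14
  byte[13]=0x6D cont=0 payload=0x6D=109: acc |= 109<<14 -> acc=1787992 shift=21 [end]
Varint 5: bytes[11:14] = D8 90 6D -> value 1787992 (3 byte(s))
  byte[14]=0xDD cont=1 payload=0x5D=93: acc |= 93<<0 -> acc=93 shift=7
  byte[15]=0xD3 cont=1 payload=0x53=83: acc |= 83<<7 -> acc=10717 shift=14
  byte[16]=0x5A cont=0 payload=0x5A=90: acc |= 90<<14 -> acc=1485277 shift=21 [end]
Varint 6: bytes[14:17] = DD D3 5A -> value 1485277 (3 byte(s))

Answer: 2 3 3 3 3 3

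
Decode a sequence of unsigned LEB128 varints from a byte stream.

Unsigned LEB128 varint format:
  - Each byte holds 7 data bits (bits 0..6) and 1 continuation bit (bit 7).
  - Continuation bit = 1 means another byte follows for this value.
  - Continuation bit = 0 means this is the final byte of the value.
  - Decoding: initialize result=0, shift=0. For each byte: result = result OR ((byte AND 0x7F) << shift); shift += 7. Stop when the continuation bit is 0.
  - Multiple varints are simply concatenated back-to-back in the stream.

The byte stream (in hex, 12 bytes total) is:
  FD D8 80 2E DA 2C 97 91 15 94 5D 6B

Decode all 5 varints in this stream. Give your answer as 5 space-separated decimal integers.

Answer: 96480381 5722 346263 11924 107

Derivation:
  byte[0]=0xFD cont=1 payload=0x7D=125: acc |= 125<<0 -> acc=125 shift=7
  byte[1]=0xD8 cont=1 payload=0x58=88: acc |= 88<<7 -> acc=11389 shift=14
  byte[2]=0x80 cont=1 payload=0x00=0: acc |= 0<<14 -> acc=11389 shift=21
  byte[3]=0x2E cont=0 payload=0x2E=46: acc |= 46<<21 -> acc=96480381 shift=28 [end]
Varint 1: bytes[0:4] = FD D8 80 2E -> value 96480381 (4 byte(s))
  byte[4]=0xDA cont=1 payload=0x5A=90: acc |= 90<<0 -> acc=90 shift=7
  byte[5]=0x2C cont=0 payload=0x2C=44: acc |= 44<<7 -> acc=5722 shift=14 [end]
Varint 2: bytes[4:6] = DA 2C -> value 5722 (2 byte(s))
  byte[6]=0x97 cont=1 payload=0x17=23: acc |= 23<<0 -> acc=23 shift=7
  byte[7]=0x91 cont=1 payload=0x11=17: acc |= 17<<7 -> acc=2199 shift=14
  byte[8]=0x15 cont=0 payload=0x15=21: acc |= 21<<14 -> acc=346263 shift=21 [end]
Varint 3: bytes[6:9] = 97 91 15 -> value 346263 (3 byte(s))
  byte[9]=0x94 cont=1 payload=0x14=20: acc |= 20<<0 -> acc=20 shift=7
  byte[10]=0x5D cont=0 payload=0x5D=93: acc |= 93<<7 -> acc=11924 shift=14 [end]
Varint 4: bytes[9:11] = 94 5D -> value 11924 (2 byte(s))
  byte[11]=0x6B cont=0 payload=0x6B=107: acc |= 107<<0 -> acc=107 shift=7 [end]
Varint 5: bytes[11:12] = 6B -> value 107 (1 byte(s))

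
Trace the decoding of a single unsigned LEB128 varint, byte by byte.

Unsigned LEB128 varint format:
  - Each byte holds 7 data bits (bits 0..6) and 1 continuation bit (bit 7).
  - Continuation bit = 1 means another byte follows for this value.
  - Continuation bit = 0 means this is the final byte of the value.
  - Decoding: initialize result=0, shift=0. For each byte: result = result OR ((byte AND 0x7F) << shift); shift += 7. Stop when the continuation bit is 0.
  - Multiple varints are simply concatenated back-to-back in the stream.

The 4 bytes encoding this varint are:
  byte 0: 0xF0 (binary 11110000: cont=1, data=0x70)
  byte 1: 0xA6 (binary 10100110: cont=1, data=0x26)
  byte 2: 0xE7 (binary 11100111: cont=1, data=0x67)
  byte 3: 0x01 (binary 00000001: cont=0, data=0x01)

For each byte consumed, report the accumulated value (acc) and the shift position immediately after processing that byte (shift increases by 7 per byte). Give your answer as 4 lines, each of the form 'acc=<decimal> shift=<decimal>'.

Answer: acc=112 shift=7
acc=4976 shift=14
acc=1692528 shift=21
acc=3789680 shift=28

Derivation:
byte 0=0xF0: payload=0x70=112, contrib = 112<<0 = 112; acc -> 112, shift -> 7
byte 1=0xA6: payload=0x26=38, contrib = 38<<7 = 4864; acc -> 4976, shift -> 14
byte 2=0xE7: payload=0x67=103, contrib = 103<<14 = 1687552; acc -> 1692528, shift -> 21
byte 3=0x01: payload=0x01=1, contrib = 1<<21 = 2097152; acc -> 3789680, shift -> 28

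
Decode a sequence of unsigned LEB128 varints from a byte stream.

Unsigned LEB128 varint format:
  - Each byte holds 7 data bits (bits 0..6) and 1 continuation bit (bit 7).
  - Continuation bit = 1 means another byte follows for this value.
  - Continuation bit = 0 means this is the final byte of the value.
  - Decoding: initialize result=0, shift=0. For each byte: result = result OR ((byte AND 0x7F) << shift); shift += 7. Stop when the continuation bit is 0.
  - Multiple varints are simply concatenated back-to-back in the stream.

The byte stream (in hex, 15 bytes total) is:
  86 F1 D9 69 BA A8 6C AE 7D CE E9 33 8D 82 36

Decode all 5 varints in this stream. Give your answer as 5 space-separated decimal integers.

Answer: 221673606 1774650 16046 849102 885005

Derivation:
  byte[0]=0x86 cont=1 payload=0x06=6: acc |= 6<<0 -> acc=6 shift=7
  byte[1]=0xF1 cont=1 payload=0x71=113: acc |= 113<<7 -> acc=14470 shift=14
  byte[2]=0xD9 cont=1 payload=0x59=89: acc |= 89<<14 -> acc=1472646 shift=21
  byte[3]=0x69 cont=0 payload=0x69=105: acc |= 105<<21 -> acc=221673606 shift=28 [end]
Varint 1: bytes[0:4] = 86 F1 D9 69 -> value 221673606 (4 byte(s))
  byte[4]=0xBA cont=1 payload=0x3A=58: acc |= 58<<0 -> acc=58 shift=7
  byte[5]=0xA8 cont=1 payload=0x28=40: acc |= 40<<7 -> acc=5178 shift=14
  byte[6]=0x6C cont=0 payload=0x6C=108: acc |= 108<<14 -> acc=1774650 shift=21 [end]
Varint 2: bytes[4:7] = BA A8 6C -> value 1774650 (3 byte(s))
  byte[7]=0xAE cont=1 payload=0x2E=46: acc |= 46<<0 -> acc=46 shift=7
  byte[8]=0x7D cont=0 payload=0x7D=125: acc |= 125<<7 -> acc=16046 shift=14 [end]
Varint 3: bytes[7:9] = AE 7D -> value 16046 (2 byte(s))
  byte[9]=0xCE cont=1 payload=0x4E=78: acc |= 78<<0 -> acc=78 shift=7
  byte[10]=0xE9 cont=1 payload=0x69=105: acc |= 105<<7 -> acc=13518 shift=14
  byte[11]=0x33 cont=0 payload=0x33=51: acc |= 51<<14 -> acc=849102 shift=21 [end]
Varint 4: bytes[9:12] = CE E9 33 -> value 849102 (3 byte(s))
  byte[12]=0x8D cont=1 payload=0x0D=13: acc |= 13<<0 -> acc=13 shift=7
  byte[13]=0x82 cont=1 payload=0x02=2: acc |= 2<<7 -> acc=269 shift=14
  byte[14]=0x36 cont=0 payload=0x36=54: acc |= 54<<14 -> acc=885005 shift=21 [end]
Varint 5: bytes[12:15] = 8D 82 36 -> value 885005 (3 byte(s))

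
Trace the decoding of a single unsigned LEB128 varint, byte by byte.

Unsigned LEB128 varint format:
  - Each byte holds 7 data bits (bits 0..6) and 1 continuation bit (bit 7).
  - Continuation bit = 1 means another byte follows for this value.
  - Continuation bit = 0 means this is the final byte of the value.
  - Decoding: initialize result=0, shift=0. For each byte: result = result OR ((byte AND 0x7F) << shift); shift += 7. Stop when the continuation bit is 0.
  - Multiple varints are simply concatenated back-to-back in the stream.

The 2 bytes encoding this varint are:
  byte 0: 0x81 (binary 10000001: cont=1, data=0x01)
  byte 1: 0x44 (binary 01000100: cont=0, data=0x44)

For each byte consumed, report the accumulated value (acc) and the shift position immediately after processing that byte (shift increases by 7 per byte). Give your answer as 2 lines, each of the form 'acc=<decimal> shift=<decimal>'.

byte 0=0x81: payload=0x01=1, contrib = 1<<0 = 1; acc -> 1, shift -> 7
byte 1=0x44: payload=0x44=68, contrib = 68<<7 = 8704; acc -> 8705, shift -> 14

Answer: acc=1 shift=7
acc=8705 shift=14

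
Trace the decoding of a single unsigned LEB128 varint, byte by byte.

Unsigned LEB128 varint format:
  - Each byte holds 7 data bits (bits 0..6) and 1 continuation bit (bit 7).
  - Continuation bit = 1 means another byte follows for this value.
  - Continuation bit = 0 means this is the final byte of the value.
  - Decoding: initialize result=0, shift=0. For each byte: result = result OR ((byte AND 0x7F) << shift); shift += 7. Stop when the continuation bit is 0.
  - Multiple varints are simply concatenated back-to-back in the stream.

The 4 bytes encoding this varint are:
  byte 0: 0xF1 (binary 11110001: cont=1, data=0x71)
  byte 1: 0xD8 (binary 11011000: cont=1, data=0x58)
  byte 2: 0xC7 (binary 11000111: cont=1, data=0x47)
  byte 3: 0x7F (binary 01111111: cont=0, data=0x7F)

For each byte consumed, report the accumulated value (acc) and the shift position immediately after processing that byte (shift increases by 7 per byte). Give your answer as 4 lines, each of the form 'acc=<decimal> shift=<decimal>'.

Answer: acc=113 shift=7
acc=11377 shift=14
acc=1174641 shift=21
acc=267512945 shift=28

Derivation:
byte 0=0xF1: payload=0x71=113, contrib = 113<<0 = 113; acc -> 113, shift -> 7
byte 1=0xD8: payload=0x58=88, contrib = 88<<7 = 11264; acc -> 11377, shift -> 14
byte 2=0xC7: payload=0x47=71, contrib = 71<<14 = 1163264; acc -> 1174641, shift -> 21
byte 3=0x7F: payload=0x7F=127, contrib = 127<<21 = 266338304; acc -> 267512945, shift -> 28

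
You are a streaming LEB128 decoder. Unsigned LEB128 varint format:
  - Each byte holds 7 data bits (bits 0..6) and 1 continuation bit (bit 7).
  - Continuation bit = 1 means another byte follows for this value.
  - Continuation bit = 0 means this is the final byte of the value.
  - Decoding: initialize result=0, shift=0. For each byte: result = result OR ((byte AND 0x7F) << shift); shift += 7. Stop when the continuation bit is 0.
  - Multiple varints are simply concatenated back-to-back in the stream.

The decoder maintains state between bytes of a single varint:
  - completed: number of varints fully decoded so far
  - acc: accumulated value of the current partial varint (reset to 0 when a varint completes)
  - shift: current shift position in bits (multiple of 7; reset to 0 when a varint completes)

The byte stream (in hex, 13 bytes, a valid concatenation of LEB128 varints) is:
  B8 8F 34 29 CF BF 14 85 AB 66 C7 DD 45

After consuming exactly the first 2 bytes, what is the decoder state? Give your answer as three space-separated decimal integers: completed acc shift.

Answer: 0 1976 14

Derivation:
byte[0]=0xB8 cont=1 payload=0x38: acc |= 56<<0 -> completed=0 acc=56 shift=7
byte[1]=0x8F cont=1 payload=0x0F: acc |= 15<<7 -> completed=0 acc=1976 shift=14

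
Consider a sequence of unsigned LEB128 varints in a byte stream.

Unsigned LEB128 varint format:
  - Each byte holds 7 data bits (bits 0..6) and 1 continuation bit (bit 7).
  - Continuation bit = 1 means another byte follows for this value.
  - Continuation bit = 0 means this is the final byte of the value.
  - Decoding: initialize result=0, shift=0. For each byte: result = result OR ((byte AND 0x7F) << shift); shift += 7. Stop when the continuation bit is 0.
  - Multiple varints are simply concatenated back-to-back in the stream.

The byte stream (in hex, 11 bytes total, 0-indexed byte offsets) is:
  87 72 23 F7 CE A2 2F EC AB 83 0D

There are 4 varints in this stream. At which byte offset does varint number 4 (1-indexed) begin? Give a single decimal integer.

  byte[0]=0x87 cont=1 payload=0x07=7: acc |= 7<<0 -> acc=7 shift=7
  byte[1]=0x72 cont=0 payload=0x72=114: acc |= 114<<7 -> acc=14599 shift=14 [end]
Varint 1: bytes[0:2] = 87 72 -> value 14599 (2 byte(s))
  byte[2]=0x23 cont=0 payload=0x23=35: acc |= 35<<0 -> acc=35 shift=7 [end]
Varint 2: bytes[2:3] = 23 -> value 35 (1 byte(s))
  byte[3]=0xF7 cont=1 payload=0x77=119: acc |= 119<<0 -> acc=119 shift=7
  byte[4]=0xCE cont=1 payload=0x4E=78: acc |= 78<<7 -> acc=10103 shift=14
  byte[5]=0xA2 cont=1 payload=0x22=34: acc |= 34<<14 -> acc=567159 shift=21
  byte[6]=0x2F cont=0 payload=0x2F=47: acc |= 47<<21 -> acc=99133303 shift=28 [end]
Varint 3: bytes[3:7] = F7 CE A2 2F -> value 99133303 (4 byte(s))
  byte[7]=0xEC cont=1 payload=0x6C=108: acc |= 108<<0 -> acc=108 shift=7
  byte[8]=0xAB cont=1 payload=0x2B=43: acc |= 43<<7 -> acc=5612 shift=14
  byte[9]=0x83 cont=1 payload=0x03=3: acc |= 3<<14 -> acc=54764 shift=21
  byte[10]=0x0D cont=0 payload=0x0D=13: acc |= 13<<21 -> acc=27317740 shift=28 [end]
Varint 4: bytes[7:11] = EC AB 83 0D -> value 27317740 (4 byte(s))

Answer: 7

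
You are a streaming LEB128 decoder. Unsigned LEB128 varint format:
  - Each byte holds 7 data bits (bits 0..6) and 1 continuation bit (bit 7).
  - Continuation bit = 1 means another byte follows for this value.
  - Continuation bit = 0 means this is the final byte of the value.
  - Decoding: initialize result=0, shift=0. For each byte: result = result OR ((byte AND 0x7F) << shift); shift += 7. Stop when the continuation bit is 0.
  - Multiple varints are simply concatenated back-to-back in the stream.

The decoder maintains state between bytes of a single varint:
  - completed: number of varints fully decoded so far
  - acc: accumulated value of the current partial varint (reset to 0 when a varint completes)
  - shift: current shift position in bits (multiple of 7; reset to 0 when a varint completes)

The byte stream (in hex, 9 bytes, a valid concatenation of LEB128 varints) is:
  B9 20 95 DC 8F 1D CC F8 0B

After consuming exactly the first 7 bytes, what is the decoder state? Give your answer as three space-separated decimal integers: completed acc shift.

byte[0]=0xB9 cont=1 payload=0x39: acc |= 57<<0 -> completed=0 acc=57 shift=7
byte[1]=0x20 cont=0 payload=0x20: varint #1 complete (value=4153); reset -> completed=1 acc=0 shift=0
byte[2]=0x95 cont=1 payload=0x15: acc |= 21<<0 -> completed=1 acc=21 shift=7
byte[3]=0xDC cont=1 payload=0x5C: acc |= 92<<7 -> completed=1 acc=11797 shift=14
byte[4]=0x8F cont=1 payload=0x0F: acc |= 15<<14 -> completed=1 acc=257557 shift=21
byte[5]=0x1D cont=0 payload=0x1D: varint #2 complete (value=61074965); reset -> completed=2 acc=0 shift=0
byte[6]=0xCC cont=1 payload=0x4C: acc |= 76<<0 -> completed=2 acc=76 shift=7

Answer: 2 76 7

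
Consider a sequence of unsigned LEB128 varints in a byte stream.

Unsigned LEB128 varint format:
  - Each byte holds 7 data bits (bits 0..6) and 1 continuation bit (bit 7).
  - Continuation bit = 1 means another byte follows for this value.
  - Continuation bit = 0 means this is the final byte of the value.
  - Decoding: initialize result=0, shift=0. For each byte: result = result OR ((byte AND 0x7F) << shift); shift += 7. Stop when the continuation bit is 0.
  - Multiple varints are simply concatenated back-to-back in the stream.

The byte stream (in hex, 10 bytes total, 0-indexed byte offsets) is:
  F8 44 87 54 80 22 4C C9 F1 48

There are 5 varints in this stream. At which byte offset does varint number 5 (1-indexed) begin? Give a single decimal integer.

  byte[0]=0xF8 cont=1 payload=0x78=120: acc |= 120<<0 -> acc=120 shift=7
  byte[1]=0x44 cont=0 payload=0x44=68: acc |= 68<<7 -> acc=8824 shift=14 [end]
Varint 1: bytes[0:2] = F8 44 -> value 8824 (2 byte(s))
  byte[2]=0x87 cont=1 payload=0x07=7: acc |= 7<<0 -> acc=7 shift=7
  byte[3]=0x54 cont=0 payload=0x54=84: acc |= 84<<7 -> acc=10759 shift=14 [end]
Varint 2: bytes[2:4] = 87 54 -> value 10759 (2 byte(s))
  byte[4]=0x80 cont=1 payload=0x00=0: acc |= 0<<0 -> acc=0 shift=7
  byte[5]=0x22 cont=0 payload=0x22=34: acc |= 34<<7 -> acc=4352 shift=14 [end]
Varint 3: bytes[4:6] = 80 22 -> value 4352 (2 byte(s))
  byte[6]=0x4C cont=0 payload=0x4C=76: acc |= 76<<0 -> acc=76 shift=7 [end]
Varint 4: bytes[6:7] = 4C -> value 76 (1 byte(s))
  byte[7]=0xC9 cont=1 payload=0x49=73: acc |= 73<<0 -> acc=73 shift=7
  byte[8]=0xF1 cont=1 payload=0x71=113: acc |= 113<<7 -> acc=14537 shift=14
  byte[9]=0x48 cont=0 payload=0x48=72: acc |= 72<<14 -> acc=1194185 shift=21 [end]
Varint 5: bytes[7:10] = C9 F1 48 -> value 1194185 (3 byte(s))

Answer: 7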